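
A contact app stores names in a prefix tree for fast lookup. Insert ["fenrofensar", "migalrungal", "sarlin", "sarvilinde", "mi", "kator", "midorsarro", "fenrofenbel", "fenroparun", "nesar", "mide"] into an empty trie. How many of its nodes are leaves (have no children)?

Leaves are exactly the stored words that no other stored word extends.
Those words: "fenrofenbel", "fenrofensar", "fenroparun", "kator", "mide", "midorsarro", "migalrungal", "nesar", "sarlin", "sarvilinde"
Leaf count: 10

10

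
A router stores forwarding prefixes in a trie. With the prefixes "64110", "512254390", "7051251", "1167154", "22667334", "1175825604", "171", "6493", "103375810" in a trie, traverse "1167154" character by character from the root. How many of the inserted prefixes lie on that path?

1

Traverse "1167154" character by character; count nodes along the way that are marked as word ends.
Prefixes of the query that are stored words: "1167154"
Count: 1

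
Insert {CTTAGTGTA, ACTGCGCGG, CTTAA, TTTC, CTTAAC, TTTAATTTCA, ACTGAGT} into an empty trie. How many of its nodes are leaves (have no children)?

6

Leaves are exactly the stored words that no other stored word extends.
Those words: "ACTGAGT", "ACTGCGCGG", "CTTAAC", "CTTAGTGTA", "TTTAATTTCA", "TTTC"
Leaf count: 6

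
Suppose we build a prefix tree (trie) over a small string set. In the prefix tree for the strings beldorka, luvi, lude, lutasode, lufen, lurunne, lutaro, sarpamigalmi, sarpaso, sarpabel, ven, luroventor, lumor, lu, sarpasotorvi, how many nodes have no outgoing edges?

Leaves are exactly the stored words that no other stored word extends.
Those words: "beldorka", "lude", "lufen", "lumor", "luroventor", "lurunne", "lutaro", "lutasode", "luvi", "sarpabel", "sarpamigalmi", "sarpasotorvi", "ven"
Leaf count: 13

13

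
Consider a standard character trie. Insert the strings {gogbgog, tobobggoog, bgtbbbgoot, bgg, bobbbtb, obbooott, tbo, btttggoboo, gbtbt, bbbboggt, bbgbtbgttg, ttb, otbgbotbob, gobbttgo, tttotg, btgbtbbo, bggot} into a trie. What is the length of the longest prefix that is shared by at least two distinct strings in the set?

3

Look for the deepest trie node that still has at least two words in its subtree.
"bgg" and "bggot" agree on "bgg" (3 characters) before diverging; nothing deeper is shared.
Longest shared-prefix length: 3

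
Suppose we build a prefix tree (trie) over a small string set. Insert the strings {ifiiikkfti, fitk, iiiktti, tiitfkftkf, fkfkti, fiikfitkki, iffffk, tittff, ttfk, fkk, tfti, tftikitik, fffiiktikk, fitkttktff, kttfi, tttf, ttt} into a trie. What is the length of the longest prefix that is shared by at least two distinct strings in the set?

4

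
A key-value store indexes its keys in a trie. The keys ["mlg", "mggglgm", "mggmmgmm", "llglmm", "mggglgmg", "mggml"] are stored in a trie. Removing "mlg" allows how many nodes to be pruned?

2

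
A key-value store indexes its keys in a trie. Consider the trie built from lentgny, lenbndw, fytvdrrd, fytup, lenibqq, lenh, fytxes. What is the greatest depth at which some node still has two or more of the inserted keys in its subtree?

Equivalently: take the maximum, over all pairs, of their longest common prefix length.
e.g. "fytup" and "fytvdrrd" share the prefix "fyt" of length 3; no pair shares a longer one.
Longest shared-prefix length: 3

3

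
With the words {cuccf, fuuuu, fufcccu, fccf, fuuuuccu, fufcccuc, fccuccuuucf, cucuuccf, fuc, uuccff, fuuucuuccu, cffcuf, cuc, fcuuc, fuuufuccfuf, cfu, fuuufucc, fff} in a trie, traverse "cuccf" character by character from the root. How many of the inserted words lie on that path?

Check each prefix of "cuccf" against the stored set — each match is an end-marker on the path.
Prefixes of the query that are stored words: "cuc", "cuccf"
Count: 2

2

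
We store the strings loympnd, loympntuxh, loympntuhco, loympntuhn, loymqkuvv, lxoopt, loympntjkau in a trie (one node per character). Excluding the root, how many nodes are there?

29

Trie structure (* marks end of a word):
(root)
└─ l
   ├─ o
   │  └─ y
   │     └─ m
   │        ├─ p
   │        │  └─ n
   │        │     ├─ d *
   │        │     └─ t
   │        │        ├─ j
   │        │        │  └─ k
   │        │        │     └─ a
   │        │        │        └─ u *
   │        │        └─ u
   │        │           ├─ h
   │        │           │  ├─ c
   │        │           │  │  └─ o *
   │        │           │  └─ n *
   │        │           └─ x
   │        │              └─ h *
   │        └─ q
   │           └─ k
   │              └─ u
   │                 └─ v
   │                    └─ v *
   └─ x
      └─ o
         └─ o
            └─ p
               └─ t *
Counting every labelled node above: 29.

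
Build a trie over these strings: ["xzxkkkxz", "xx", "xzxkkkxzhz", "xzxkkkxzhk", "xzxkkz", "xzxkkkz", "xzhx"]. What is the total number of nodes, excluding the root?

16

Insert word by word; a character creates a node only if that edge doesn't already exist:
  "xzxkkkxz" → 8 new (x, z, x, k, k, k, x, z)
  "xx" → prefix "x" already present; 1 new (x)
  "xzxkkkxzhz" → prefix "xzxkkkxz" already present; 2 new (h, z)
  "xzxkkkxzhk" → prefix "xzxkkkxzh" already present; 1 new (k)
  "xzxkkz" → prefix "xzxkk" already present; 1 new (z)
  "xzxkkkz" → prefix "xzxkkk" already present; 1 new (z)
  "xzhx" → prefix "xz" already present; 2 new (h, x)
Total nodes = 8 + 1 + 2 + 1 + 1 + 1 + 2 = 16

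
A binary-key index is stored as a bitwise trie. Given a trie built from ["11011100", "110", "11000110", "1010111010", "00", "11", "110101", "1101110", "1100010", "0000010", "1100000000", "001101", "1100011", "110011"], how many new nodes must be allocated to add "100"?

1

The longest prefix of "100" already in the trie is "10" (length 2).
New nodes needed: |"100"| − 2 = 3 − 2 = 1.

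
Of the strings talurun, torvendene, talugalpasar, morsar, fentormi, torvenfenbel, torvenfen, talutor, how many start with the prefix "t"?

6

Walk to "t"; the words in its subtree are exactly those with that prefix.
Words under "t": talugalpasar, talurun, talutor, torvendene, torvenfen, torvenfenbel
Count: 6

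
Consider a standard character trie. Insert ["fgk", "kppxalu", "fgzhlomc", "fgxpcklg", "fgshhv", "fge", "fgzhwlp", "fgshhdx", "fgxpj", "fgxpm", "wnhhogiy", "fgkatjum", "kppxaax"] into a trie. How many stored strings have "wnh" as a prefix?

Traverse to the node for "wnh", then collect every word in that subtree.
Matches: "wnhhogiy"
Count: 1

1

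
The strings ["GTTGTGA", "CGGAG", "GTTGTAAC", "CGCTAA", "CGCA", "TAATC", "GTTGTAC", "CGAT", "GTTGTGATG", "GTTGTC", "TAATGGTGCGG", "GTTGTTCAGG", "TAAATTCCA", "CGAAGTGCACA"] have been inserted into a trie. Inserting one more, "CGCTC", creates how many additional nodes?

1

The longest prefix of "CGCTC" already in the trie is "CGCT" (length 4).
So 5 − 4 = 1 new nodes.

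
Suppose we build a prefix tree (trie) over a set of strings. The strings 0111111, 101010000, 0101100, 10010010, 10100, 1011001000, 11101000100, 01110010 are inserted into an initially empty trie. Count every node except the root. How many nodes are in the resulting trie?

49

Trace insertions, counting only characters that open a new branch:
  "0111111" → 7 new (0, 1, 1, 1, 1, 1, 1)
  "101010000" → 9 new (1, 0, 1, 0, 1, 0, 0, 0, 0)
  "0101100" → prefix "01" already present; 5 new (0, 1, 1, 0, 0)
  "10010010" → prefix "10" already present; 6 new (0, 1, 0, 0, 1, 0)
  "10100" → prefix "1010" already present; 1 new (0)
  "1011001000" → prefix "101" already present; 7 new (1, 0, 0, 1, 0, 0, 0)
  "11101000100" → prefix "1" already present; 10 new (1, 1, 0, 1, 0, 0, 0, 1, 0, 0)
  "01110010" → prefix "0111" already present; 4 new (0, 0, 1, 0)
Total nodes = 7 + 9 + 5 + 6 + 1 + 7 + 10 + 4 = 49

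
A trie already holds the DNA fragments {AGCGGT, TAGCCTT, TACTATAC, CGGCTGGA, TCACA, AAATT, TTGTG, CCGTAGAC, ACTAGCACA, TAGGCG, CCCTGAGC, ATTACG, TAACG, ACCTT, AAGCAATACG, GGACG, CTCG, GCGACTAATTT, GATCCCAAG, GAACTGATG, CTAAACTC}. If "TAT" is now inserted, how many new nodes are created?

The longest prefix of "TAT" already in the trie is "TA" (length 2).
New nodes needed: |"TAT"| − 2 = 3 − 2 = 1.

1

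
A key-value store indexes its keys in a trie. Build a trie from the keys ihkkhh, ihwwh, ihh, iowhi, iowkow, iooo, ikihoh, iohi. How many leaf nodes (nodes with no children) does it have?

8

Leaves are exactly the stored words that no other stored word extends.
Those words: "ihh", "ihkkhh", "ihwwh", "ikihoh", "iohi", "iooo", "iowhi", "iowkow"
Leaf count: 8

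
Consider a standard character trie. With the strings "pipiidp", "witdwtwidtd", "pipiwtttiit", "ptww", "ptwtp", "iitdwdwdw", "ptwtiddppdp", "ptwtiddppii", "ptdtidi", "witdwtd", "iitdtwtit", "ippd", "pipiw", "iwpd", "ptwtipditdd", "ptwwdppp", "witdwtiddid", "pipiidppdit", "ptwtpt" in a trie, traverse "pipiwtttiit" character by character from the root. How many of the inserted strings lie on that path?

2

Walk "pipiwtttiit" from the root; an end-of-word marker is hit whenever a stored word is a prefix of "pipiwtttiit".
Prefixes of the query that are stored words: "pipiw", "pipiwtttiit"
Count: 2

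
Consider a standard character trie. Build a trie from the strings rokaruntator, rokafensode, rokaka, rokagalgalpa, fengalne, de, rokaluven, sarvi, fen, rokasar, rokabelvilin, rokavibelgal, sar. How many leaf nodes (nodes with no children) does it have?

11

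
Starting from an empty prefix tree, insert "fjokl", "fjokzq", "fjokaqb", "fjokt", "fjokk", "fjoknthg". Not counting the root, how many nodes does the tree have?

16

For each word, the new-node count is its length minus the longest prefix already in the trie:
  "fjokl" → 5 new (f, j, o, k, l)
  "fjokzq" → prefix "fjok" already present; 2 new (z, q)
  "fjokaqb" → prefix "fjok" already present; 3 new (a, q, b)
  "fjokt" → prefix "fjok" already present; 1 new (t)
  "fjokk" → prefix "fjok" already present; 1 new (k)
  "fjoknthg" → prefix "fjok" already present; 4 new (n, t, h, g)
Total nodes = 5 + 2 + 3 + 1 + 1 + 4 = 16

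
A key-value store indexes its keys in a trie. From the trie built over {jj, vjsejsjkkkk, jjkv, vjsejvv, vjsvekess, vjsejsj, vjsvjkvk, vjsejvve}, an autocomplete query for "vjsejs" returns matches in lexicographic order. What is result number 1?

DFS of the "vjsejs" subtree visits, in order: "vjsejsj", "vjsejsjkkkk"
The 1st is vjsejsj.

vjsejsj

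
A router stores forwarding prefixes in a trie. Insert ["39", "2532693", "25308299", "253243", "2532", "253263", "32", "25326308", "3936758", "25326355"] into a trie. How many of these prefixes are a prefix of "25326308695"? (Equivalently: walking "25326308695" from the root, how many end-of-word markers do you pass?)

Check each prefix of "25326308695" against the stored set — each match is an end-marker on the path.
Prefixes of the query that are stored words: "2532", "253263", "25326308"
Count: 3

3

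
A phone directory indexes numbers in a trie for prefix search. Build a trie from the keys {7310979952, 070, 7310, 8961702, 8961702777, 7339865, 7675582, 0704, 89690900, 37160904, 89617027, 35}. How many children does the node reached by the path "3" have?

2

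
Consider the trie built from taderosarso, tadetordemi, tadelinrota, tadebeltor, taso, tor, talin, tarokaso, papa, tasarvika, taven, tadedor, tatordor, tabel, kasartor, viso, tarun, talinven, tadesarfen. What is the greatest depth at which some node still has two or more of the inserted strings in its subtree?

5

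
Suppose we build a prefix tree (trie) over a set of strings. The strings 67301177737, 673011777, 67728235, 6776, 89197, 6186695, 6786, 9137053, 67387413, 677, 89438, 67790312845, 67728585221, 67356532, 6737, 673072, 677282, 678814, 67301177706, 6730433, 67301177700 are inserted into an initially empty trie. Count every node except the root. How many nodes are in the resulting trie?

Trace insertions, counting only characters that open a new branch:
  "67301177737" → 11 new (6, 7, 3, 0, 1, 1, 7, 7, 7, 3, 7)
  "673011777" → prefix "673011777" already present; 0 new (none)
  "67728235" → prefix "67" already present; 6 new (7, 2, 8, 2, 3, 5)
  "6776" → prefix "677" already present; 1 new (6)
  "89197" → 5 new (8, 9, 1, 9, 7)
  "6186695" → prefix "6" already present; 6 new (1, 8, 6, 6, 9, 5)
  "6786" → prefix "67" already present; 2 new (8, 6)
  "9137053" → 7 new (9, 1, 3, 7, 0, 5, 3)
  "67387413" → prefix "673" already present; 5 new (8, 7, 4, 1, 3)
  "677" → prefix "677" already present; 0 new (none)
  "89438" → prefix "89" already present; 3 new (4, 3, 8)
  "67790312845" → prefix "677" already present; 8 new (9, 0, 3, 1, 2, 8, 4, 5)
  "67728585221" → prefix "67728" already present; 6 new (5, 8, 5, 2, 2, 1)
  "67356532" → prefix "673" already present; 5 new (5, 6, 5, 3, 2)
  "6737" → prefix "673" already present; 1 new (7)
  "673072" → prefix "6730" already present; 2 new (7, 2)
  "677282" → prefix "677282" already present; 0 new (none)
  "678814" → prefix "678" already present; 3 new (8, 1, 4)
  "67301177706" → prefix "673011777" already present; 2 new (0, 6)
  "6730433" → prefix "6730" already present; 3 new (4, 3, 3)
  "67301177700" → prefix "6730117770" already present; 1 new (0)
Total nodes = 11 + 0 + 6 + 1 + 5 + 6 + 2 + 7 + 5 + 0 + 3 + 8 + 6 + 5 + 1 + 2 + 0 + 3 + 2 + 3 + 1 = 77

77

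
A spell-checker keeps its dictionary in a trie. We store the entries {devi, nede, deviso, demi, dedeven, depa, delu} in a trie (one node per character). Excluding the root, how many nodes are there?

For each word, the new-node count is its length minus the longest prefix already in the trie:
  "devi" → 4 new (d, e, v, i)
  "nede" → 4 new (n, e, d, e)
  "deviso" → prefix "devi" already present; 2 new (s, o)
  "demi" → prefix "de" already present; 2 new (m, i)
  "dedeven" → prefix "de" already present; 5 new (d, e, v, e, n)
  "depa" → prefix "de" already present; 2 new (p, a)
  "delu" → prefix "de" already present; 2 new (l, u)
Total nodes = 4 + 4 + 2 + 2 + 5 + 2 + 2 = 21

21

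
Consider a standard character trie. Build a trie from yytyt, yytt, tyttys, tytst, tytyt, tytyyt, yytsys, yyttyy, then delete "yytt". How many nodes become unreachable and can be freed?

0

A node on "yytt"'s path can go only if nothing else ends at it or branches off below it.
Every node on "yytt" is still needed (e.g. by "yyttyy"), so nothing is freed.
Nodes removed: 0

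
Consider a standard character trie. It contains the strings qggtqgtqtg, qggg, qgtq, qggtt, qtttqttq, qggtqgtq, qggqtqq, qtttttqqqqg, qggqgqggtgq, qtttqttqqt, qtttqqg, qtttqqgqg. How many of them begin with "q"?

12

Traverse to the node for "q", then collect every word in that subtree.
Matches: "qggg", "qggqgqggtgq", "qggqtqq", "qggtqgtq", "qggtqgtqtg", "qggtt", "qgtq", "qtttqqg", "qtttqqgqg", "qtttqttq", "qtttqttqqt", "qtttttqqqqg"
Count: 12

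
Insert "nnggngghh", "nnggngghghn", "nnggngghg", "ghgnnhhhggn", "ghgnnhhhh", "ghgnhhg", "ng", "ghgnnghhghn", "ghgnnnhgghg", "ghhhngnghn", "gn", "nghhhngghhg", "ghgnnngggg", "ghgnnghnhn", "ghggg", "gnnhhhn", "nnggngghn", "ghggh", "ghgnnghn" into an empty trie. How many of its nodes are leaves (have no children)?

15

Leaves are exactly the stored words that no other stored word extends.
Those words: "ghggg", "ghggh", "ghgnhhg", "ghgnnghhghn", "ghgnnghnhn", "ghgnnhhhggn", "ghgnnhhhh", "ghgnnngggg", "ghgnnnhgghg", "ghhhngnghn", "gnnhhhn", "nghhhngghhg", "nnggngghghn", "nnggngghh", "nnggngghn"
Leaf count: 15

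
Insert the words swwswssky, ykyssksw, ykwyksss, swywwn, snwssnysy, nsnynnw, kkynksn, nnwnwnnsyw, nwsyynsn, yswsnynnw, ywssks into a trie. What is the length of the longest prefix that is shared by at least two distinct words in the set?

2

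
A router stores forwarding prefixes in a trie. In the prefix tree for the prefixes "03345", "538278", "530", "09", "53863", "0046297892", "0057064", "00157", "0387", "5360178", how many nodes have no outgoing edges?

A leaf is a node with no children — equivalently, the end of a word that is not a proper prefix of any other stored word.
Those words: "00157", "0046297892", "0057064", "03345", "0387", "09", "530", "5360178", "538278", "53863"
Leaf count: 10

10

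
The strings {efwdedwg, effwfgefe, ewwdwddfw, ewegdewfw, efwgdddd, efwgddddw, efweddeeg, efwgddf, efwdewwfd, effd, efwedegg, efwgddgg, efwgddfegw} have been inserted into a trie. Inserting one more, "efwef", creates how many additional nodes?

"efwe" is already a path in the trie; the remaining "f" must be added.
Each of the 1 remaining characters creates one node.

1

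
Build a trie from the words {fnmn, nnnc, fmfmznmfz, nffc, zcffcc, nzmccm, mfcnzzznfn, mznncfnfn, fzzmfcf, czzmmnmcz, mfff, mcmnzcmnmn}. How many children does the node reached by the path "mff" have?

Walk "mff" from the root, arriving at one node.
Characters that immediately follow "mff" among the stored strings: {f}.
That node has 1 child edge.

1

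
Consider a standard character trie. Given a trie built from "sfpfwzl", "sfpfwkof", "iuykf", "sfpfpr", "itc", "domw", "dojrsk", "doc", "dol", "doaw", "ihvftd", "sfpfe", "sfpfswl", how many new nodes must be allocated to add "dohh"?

2

"do" is already a path in the trie; the remaining "hh" must be added.
So 4 − 2 = 2 new nodes.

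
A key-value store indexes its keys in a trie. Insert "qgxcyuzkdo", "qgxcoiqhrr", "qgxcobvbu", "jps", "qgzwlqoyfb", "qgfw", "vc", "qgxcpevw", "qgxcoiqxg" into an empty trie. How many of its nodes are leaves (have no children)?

9

Leaves are exactly the stored words that no other stored word extends.
Those words: "jps", "qgfw", "qgxcobvbu", "qgxcoiqhrr", "qgxcoiqxg", "qgxcpevw", "qgxcyuzkdo", "qgzwlqoyfb", "vc"
Leaf count: 9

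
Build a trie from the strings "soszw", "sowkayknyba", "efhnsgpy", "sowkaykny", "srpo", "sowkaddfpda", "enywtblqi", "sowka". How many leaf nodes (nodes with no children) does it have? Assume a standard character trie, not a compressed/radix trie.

6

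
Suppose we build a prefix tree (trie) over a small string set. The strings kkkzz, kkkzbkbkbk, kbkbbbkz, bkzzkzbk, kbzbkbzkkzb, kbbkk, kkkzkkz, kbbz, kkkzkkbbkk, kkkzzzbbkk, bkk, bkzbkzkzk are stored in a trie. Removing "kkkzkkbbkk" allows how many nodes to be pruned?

4

Walk "kkkzkkbbkk" from the leaf back toward the root, removing each node that no remaining word uses.
The suffix "bbkk" (4 nodes) is used only by "kkkzkkbbkk"; the node for "kkkzkk" still has the child "z", so pruning stops there.
Nodes removed: 4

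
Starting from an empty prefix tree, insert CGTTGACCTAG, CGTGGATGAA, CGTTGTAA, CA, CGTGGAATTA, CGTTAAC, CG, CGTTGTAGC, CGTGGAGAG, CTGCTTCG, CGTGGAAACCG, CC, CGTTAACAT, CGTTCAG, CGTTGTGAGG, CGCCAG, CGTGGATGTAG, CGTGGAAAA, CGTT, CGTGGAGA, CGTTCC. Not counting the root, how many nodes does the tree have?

64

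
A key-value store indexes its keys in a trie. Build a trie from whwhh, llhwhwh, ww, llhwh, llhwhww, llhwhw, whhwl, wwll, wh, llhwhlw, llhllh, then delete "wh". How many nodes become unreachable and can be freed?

A node on "wh"'s path can go only if nothing else ends at it or branches off below it.
Every node on "wh" is still needed (e.g. by "whwhh"), so nothing is freed.
Nodes removed: 0

0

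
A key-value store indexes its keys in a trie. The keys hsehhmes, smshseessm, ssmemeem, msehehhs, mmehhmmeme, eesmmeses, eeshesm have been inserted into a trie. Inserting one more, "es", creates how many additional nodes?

1

Walking "es" from the root, the first 1 characters ("e") follow existing edges; "s" is the first miss.
New nodes needed: |"es"| − 1 = 2 − 1 = 1.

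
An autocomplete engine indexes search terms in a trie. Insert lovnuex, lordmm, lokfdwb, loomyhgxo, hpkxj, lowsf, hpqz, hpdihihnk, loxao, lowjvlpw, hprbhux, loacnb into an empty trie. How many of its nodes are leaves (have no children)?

12

A leaf is a node with no children — equivalently, the end of a word that is not a proper prefix of any other stored word.
Those words: "hpdihihnk", "hpkxj", "hpqz", "hprbhux", "loacnb", "lokfdwb", "loomyhgxo", "lordmm", "lovnuex", "lowjvlpw", "lowsf", "loxao"
Leaf count: 12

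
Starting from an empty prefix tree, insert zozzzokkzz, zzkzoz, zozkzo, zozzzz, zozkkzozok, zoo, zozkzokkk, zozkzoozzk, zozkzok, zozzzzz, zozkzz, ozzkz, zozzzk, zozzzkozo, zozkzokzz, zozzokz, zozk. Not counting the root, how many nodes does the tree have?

49

Trace insertions, counting only characters that open a new branch:
  "zozzzokkzz" → 10 new (z, o, z, z, z, o, k, k, z, z)
  "zzkzoz" → prefix "z" already present; 5 new (z, k, z, o, z)
  "zozkzo" → prefix "zoz" already present; 3 new (k, z, o)
  "zozzzz" → prefix "zozzz" already present; 1 new (z)
  "zozkkzozok" → prefix "zozk" already present; 6 new (k, z, o, z, o, k)
  "zoo" → prefix "zo" already present; 1 new (o)
  "zozkzokkk" → prefix "zozkzo" already present; 3 new (k, k, k)
  "zozkzoozzk" → prefix "zozkzo" already present; 4 new (o, z, z, k)
  "zozkzok" → prefix "zozkzok" already present; 0 new (none)
  "zozzzzz" → prefix "zozzzz" already present; 1 new (z)
  "zozkzz" → prefix "zozkz" already present; 1 new (z)
  "ozzkz" → 5 new (o, z, z, k, z)
  "zozzzk" → prefix "zozzz" already present; 1 new (k)
  "zozzzkozo" → prefix "zozzzk" already present; 3 new (o, z, o)
  "zozkzokzz" → prefix "zozkzok" already present; 2 new (z, z)
  "zozzokz" → prefix "zozz" already present; 3 new (o, k, z)
  "zozk" → prefix "zozk" already present; 0 new (none)
Total nodes = 10 + 5 + 3 + 1 + 6 + 1 + 3 + 4 + 0 + 1 + 1 + 5 + 1 + 3 + 2 + 3 + 0 = 49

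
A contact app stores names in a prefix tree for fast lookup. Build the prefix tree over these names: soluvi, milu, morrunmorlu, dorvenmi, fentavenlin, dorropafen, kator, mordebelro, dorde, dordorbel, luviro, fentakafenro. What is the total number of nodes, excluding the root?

78

Count nodes per top-level branch (shared prefixes stored once):
  'd'-branch (dorde, dordorbel, dorropafen, dorvenmi): 22 nodes
  'f'-branch (fentakafenro, fentavenlin): 18 nodes
  'k'-branch (kator): 5 nodes
  'l'-branch (luviro): 6 nodes
  'm'-branch (milu, mordebelro, morrunmorlu): 21 nodes
  's'-branch (soluvi): 6 nodes
Sum: 78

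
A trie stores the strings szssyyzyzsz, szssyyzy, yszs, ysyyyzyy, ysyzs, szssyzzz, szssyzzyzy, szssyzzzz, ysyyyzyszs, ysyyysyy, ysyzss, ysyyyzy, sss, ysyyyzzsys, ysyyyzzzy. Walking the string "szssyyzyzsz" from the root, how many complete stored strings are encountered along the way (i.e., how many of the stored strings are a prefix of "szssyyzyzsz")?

2

Check each prefix of "szssyyzyzsz" against the stored set — each match is an end-marker on the path.
Prefixes of the query that are stored words: "szssyyzy", "szssyyzyzsz"
Count: 2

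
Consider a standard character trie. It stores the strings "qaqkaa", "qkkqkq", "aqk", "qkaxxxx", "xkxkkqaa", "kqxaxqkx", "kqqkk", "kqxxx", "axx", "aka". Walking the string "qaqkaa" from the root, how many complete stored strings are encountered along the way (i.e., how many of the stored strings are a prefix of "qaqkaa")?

1

Walk "qaqkaa" from the root; an end-of-word marker is hit whenever a stored word is a prefix of "qaqkaa".
Prefixes of the query that are stored words: "qaqkaa"
Count: 1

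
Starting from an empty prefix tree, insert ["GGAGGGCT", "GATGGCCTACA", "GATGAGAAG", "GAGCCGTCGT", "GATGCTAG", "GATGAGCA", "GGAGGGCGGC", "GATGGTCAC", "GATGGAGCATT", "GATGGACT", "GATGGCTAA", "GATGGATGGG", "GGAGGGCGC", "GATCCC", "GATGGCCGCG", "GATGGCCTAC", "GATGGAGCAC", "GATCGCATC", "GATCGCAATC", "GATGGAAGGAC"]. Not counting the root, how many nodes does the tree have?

For each word, the new-node count is its length minus the longest prefix already in the trie:
  "GGAGGGCT" → 8 new (G, G, A, G, G, G, C, T)
  "GATGGCCTACA" → prefix "G" already present; 10 new (A, T, G, G, C, C, T, A, C, A)
  "GATGAGAAG" → prefix "GATG" already present; 5 new (A, G, A, A, G)
  "GAGCCGTCGT" → prefix "GA" already present; 8 new (G, C, C, G, T, C, G, T)
  "GATGCTAG" → prefix "GATG" already present; 4 new (C, T, A, G)
  "GATGAGCA" → prefix "GATGAG" already present; 2 new (C, A)
  "GGAGGGCGGC" → prefix "GGAGGGC" already present; 3 new (G, G, C)
  "GATGGTCAC" → prefix "GATGG" already present; 4 new (T, C, A, C)
  "GATGGAGCATT" → prefix "GATGG" already present; 6 new (A, G, C, A, T, T)
  "GATGGACT" → prefix "GATGGA" already present; 2 new (C, T)
  "GATGGCTAA" → prefix "GATGGC" already present; 3 new (T, A, A)
  "GATGGATGGG" → prefix "GATGGA" already present; 4 new (T, G, G, G)
  "GGAGGGCGC" → prefix "GGAGGGCG" already present; 1 new (C)
  "GATCCC" → prefix "GAT" already present; 3 new (C, C, C)
  "GATGGCCGCG" → prefix "GATGGCC" already present; 3 new (G, C, G)
  "GATGGCCTAC" → prefix "GATGGCCTAC" already present; 0 new (none)
  "GATGGAGCAC" → prefix "GATGGAGCA" already present; 1 new (C)
  "GATCGCATC" → prefix "GATC" already present; 5 new (G, C, A, T, C)
  "GATCGCAATC" → prefix "GATCGCA" already present; 3 new (A, T, C)
  "GATGGAAGGAC" → prefix "GATGGA" already present; 5 new (A, G, G, A, C)
Total nodes = 8 + 10 + 5 + 8 + 4 + 2 + 3 + 4 + 6 + 2 + 3 + 4 + 1 + 3 + 3 + 0 + 1 + 5 + 3 + 5 = 80

80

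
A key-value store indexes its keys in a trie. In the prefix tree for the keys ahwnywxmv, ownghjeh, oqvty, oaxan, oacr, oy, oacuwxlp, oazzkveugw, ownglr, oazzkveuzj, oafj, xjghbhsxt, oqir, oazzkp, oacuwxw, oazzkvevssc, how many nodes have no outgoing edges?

Leaves are exactly the stored words that no other stored word extends.
Those words: "ahwnywxmv", "oacr", "oacuwxlp", "oacuwxw", "oafj", "oaxan", "oazzkp", "oazzkveugw", "oazzkveuzj", "oazzkvevssc", "oqir", "oqvty", "ownghjeh", "ownglr", "oy", "xjghbhsxt"
Leaf count: 16

16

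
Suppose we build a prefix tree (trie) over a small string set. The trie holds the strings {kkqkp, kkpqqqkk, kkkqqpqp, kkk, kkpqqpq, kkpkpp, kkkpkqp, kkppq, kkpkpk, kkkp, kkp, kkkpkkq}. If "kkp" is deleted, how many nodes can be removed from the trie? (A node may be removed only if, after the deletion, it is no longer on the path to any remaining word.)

0

A node on "kkp"'s path can go only if nothing else ends at it or branches off below it.
Every node on "kkp" is still needed (e.g. by "kkpqqqkk"), so nothing is freed.
Nodes removed: 0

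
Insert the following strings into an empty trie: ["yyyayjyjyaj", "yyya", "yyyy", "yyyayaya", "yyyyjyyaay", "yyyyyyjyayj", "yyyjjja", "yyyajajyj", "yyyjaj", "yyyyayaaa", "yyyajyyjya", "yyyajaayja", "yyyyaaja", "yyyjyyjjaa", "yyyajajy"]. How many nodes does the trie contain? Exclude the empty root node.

62

Insert word by word; a character creates a node only if that edge doesn't already exist:
  "yyyayjyjyaj" → 11 new (y, y, y, a, y, j, y, j, y, a, j)
  "yyya" → prefix "yyya" already present; 0 new (none)
  "yyyy" → prefix "yyy" already present; 1 new (y)
  "yyyayaya" → prefix "yyyay" already present; 3 new (a, y, a)
  "yyyyjyyaay" → prefix "yyyy" already present; 6 new (j, y, y, a, a, y)
  "yyyyyyjyayj" → prefix "yyyy" already present; 7 new (y, y, j, y, a, y, j)
  "yyyjjja" → prefix "yyy" already present; 4 new (j, j, j, a)
  "yyyajajyj" → prefix "yyya" already present; 5 new (j, a, j, y, j)
  "yyyjaj" → prefix "yyyj" already present; 2 new (a, j)
  "yyyyayaaa" → prefix "yyyy" already present; 5 new (a, y, a, a, a)
  "yyyajyyjya" → prefix "yyyaj" already present; 5 new (y, y, j, y, a)
  "yyyajaayja" → prefix "yyyaja" already present; 4 new (a, y, j, a)
  "yyyyaaja" → prefix "yyyya" already present; 3 new (a, j, a)
  "yyyjyyjjaa" → prefix "yyyj" already present; 6 new (y, y, j, j, a, a)
  "yyyajajy" → prefix "yyyajajy" already present; 0 new (none)
Total nodes = 11 + 0 + 1 + 3 + 6 + 7 + 4 + 5 + 2 + 5 + 5 + 4 + 3 + 6 + 0 = 62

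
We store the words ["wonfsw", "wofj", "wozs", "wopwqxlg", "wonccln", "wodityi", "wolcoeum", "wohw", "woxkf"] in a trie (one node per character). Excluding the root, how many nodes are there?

Trace insertions, counting only characters that open a new branch:
  "wonfsw" → 6 new (w, o, n, f, s, w)
  "wofj" → prefix "wo" already present; 2 new (f, j)
  "wozs" → prefix "wo" already present; 2 new (z, s)
  "wopwqxlg" → prefix "wo" already present; 6 new (p, w, q, x, l, g)
  "wonccln" → prefix "won" already present; 4 new (c, c, l, n)
  "wodityi" → prefix "wo" already present; 5 new (d, i, t, y, i)
  "wolcoeum" → prefix "wo" already present; 6 new (l, c, o, e, u, m)
  "wohw" → prefix "wo" already present; 2 new (h, w)
  "woxkf" → prefix "wo" already present; 3 new (x, k, f)
Total nodes = 6 + 2 + 2 + 6 + 4 + 5 + 6 + 2 + 3 = 36

36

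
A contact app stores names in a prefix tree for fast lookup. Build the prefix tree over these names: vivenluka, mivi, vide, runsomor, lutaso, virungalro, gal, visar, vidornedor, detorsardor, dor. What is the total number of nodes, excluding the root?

Insert word by word; a character creates a node only if that edge doesn't already exist:
  "vivenluka" → 9 new (v, i, v, e, n, l, u, k, a)
  "mivi" → 4 new (m, i, v, i)
  "vide" → prefix "vi" already present; 2 new (d, e)
  "runsomor" → 8 new (r, u, n, s, o, m, o, r)
  "lutaso" → 6 new (l, u, t, a, s, o)
  "virungalro" → prefix "vi" already present; 8 new (r, u, n, g, a, l, r, o)
  "gal" → 3 new (g, a, l)
  "visar" → prefix "vi" already present; 3 new (s, a, r)
  "vidornedor" → prefix "vid" already present; 7 new (o, r, n, e, d, o, r)
  "detorsardor" → 11 new (d, e, t, o, r, s, a, r, d, o, r)
  "dor" → prefix "d" already present; 2 new (o, r)
Total nodes = 9 + 4 + 2 + 8 + 6 + 8 + 3 + 3 + 7 + 11 + 2 = 63

63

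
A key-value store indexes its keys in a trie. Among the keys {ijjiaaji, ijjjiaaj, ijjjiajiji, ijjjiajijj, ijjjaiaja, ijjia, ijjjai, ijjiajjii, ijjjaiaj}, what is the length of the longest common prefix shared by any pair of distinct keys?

Equivalently: take the maximum, over all pairs, of their longest common prefix length.
"ijjjiajiji" and "ijjjiajijj" agree on "ijjjiajij" (9 characters) before diverging; nothing deeper is shared.
Longest shared-prefix length: 9

9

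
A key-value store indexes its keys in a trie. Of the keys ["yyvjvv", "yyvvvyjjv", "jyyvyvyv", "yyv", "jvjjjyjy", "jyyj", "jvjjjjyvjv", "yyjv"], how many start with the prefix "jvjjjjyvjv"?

Traverse to the node for "jvjjjjyvjv", then collect every word in that subtree.
Words under "jvjjjjyvjv": jvjjjjyvjv
Count: 1

1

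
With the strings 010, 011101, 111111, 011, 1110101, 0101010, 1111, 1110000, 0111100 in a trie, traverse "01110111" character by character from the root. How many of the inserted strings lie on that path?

2

Traverse "01110111" character by character; count nodes along the way that are marked as word ends.
Prefixes of the query that are stored words: "011", "011101"
Count: 2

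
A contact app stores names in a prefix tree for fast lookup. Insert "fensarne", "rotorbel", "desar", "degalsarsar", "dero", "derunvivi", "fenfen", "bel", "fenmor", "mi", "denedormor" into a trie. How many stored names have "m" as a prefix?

1

Filter for entries beginning with "m":
Matches: "mi"
Count: 1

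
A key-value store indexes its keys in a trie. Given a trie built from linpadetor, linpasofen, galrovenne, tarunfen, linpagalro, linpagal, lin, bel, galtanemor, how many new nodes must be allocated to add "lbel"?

3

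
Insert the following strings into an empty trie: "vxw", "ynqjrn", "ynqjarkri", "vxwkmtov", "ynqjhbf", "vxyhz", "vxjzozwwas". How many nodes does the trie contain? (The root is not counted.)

Trie structure (* marks end of a word):
(root)
├─ v
│  └─ x
│     ├─ j
│     │  └─ z
│     │     └─ o
│     │        └─ z
│     │           └─ w
│     │              └─ w
│     │                 └─ a
│     │                    └─ s *
│     ├─ w *
│     │  └─ k
│     │     └─ m
│     │        └─ t
│     │           └─ o
│     │              └─ v *
│     └─ y
│        └─ h
│           └─ z *
└─ y
   └─ n
      └─ q
         └─ j
            ├─ a
            │  └─ r
            │     └─ k
            │        └─ r
            │           └─ i *
            ├─ h
            │  └─ b
            │     └─ f *
            └─ r
               └─ n *
Counting every labelled node above: 33.

33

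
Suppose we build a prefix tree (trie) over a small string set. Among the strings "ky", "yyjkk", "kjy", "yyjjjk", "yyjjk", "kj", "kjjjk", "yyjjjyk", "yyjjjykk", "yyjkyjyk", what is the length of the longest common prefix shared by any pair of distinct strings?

Look for the deepest trie node that still has at least two words in its subtree.
e.g. "yyjjjyk" and "yyjjjykk" share the prefix "yyjjjyk" of length 7; no pair shares a longer one.
Longest shared-prefix length: 7

7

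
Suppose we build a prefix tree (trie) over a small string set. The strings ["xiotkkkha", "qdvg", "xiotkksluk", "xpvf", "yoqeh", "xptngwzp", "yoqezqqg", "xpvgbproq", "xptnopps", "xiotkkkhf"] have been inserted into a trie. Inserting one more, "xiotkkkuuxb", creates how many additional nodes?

"xiotkkk" is already a path in the trie; the remaining "uuxb" must be added.
Each of the 4 remaining characters creates one node.

4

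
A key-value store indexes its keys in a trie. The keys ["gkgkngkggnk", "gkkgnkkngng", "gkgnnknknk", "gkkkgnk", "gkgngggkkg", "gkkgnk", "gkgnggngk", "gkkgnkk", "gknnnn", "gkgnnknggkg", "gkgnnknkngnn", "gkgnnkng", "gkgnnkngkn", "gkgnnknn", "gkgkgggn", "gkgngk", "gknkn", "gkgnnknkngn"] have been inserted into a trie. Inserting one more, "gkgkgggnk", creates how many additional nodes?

"gkgkgggn" is already a path in the trie; the remaining "k" must be added.
Each of the 1 remaining characters creates one node.

1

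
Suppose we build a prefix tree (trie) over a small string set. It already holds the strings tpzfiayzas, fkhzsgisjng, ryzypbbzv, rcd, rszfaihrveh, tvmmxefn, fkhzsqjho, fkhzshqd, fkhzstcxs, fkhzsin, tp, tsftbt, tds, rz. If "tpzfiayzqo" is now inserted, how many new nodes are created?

Walking "tpzfiayzqo" from the root, the first 8 characters ("tpzfiayz") follow existing edges; "q" is the first miss.
So 10 − 8 = 2 new nodes.

2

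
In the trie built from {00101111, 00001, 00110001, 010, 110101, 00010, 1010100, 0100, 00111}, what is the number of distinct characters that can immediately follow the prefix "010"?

The children of the "010" node are the distinct next characters among strings starting with "010".
Characters that immediately follow "010" among the stored strings: {0}.
That node has 1 child edge.

1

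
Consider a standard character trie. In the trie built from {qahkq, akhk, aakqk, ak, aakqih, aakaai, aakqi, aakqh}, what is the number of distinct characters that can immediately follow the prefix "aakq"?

Follow the path "aakq" to its node, then look at its outgoing edges.
Characters that immediately follow "aakq" among the stored strings: {h, i, k}.
That node has 3 child edges.

3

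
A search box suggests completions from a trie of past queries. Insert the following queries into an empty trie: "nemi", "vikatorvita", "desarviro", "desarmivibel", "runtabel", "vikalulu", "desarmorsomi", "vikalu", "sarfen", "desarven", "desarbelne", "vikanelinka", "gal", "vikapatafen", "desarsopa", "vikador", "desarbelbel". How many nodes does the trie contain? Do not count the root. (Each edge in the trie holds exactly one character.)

89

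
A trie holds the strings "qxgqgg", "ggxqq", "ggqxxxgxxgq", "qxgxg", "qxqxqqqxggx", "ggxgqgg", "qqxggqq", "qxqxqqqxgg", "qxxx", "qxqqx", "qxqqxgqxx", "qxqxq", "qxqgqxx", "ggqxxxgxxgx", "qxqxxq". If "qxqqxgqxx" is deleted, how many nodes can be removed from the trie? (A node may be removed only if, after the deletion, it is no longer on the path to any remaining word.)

4

After clearing the end-marker at "qxqqxgqxx", prune upward until reaching a node still needed by another word.
The suffix "gqxx" (4 nodes) is used only by "qxqqxgqxx"; "qxqqx" is itself a stored word, so pruning stops there.
Nodes removed: 4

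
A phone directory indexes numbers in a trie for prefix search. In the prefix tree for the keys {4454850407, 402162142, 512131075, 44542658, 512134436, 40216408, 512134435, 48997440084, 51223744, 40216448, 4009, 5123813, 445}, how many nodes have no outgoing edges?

Leaves are exactly the stored words that no other stored word extends.
Those words: "4009", "402162142", "40216408", "40216448", "44542658", "4454850407", "48997440084", "512131075", "512134435", "512134436", "51223744", "5123813"
Leaf count: 12

12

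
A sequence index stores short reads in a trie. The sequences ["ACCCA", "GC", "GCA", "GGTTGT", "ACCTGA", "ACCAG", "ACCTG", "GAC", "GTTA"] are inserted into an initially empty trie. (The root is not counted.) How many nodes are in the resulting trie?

23

Trie structure (* marks end of a word):
(root)
├─ A
│  └─ C
│     └─ C
│        ├─ A
│        │  └─ G *
│        ├─ C
│        │  └─ A *
│        └─ T
│           └─ G *
│              └─ A *
└─ G
   ├─ A
   │  └─ C *
   ├─ C *
   │  └─ A *
   ├─ G
   │  └─ T
   │     └─ T
   │        └─ G
   │           └─ T *
   └─ T
      └─ T
         └─ A *
Counting every labelled node above: 23.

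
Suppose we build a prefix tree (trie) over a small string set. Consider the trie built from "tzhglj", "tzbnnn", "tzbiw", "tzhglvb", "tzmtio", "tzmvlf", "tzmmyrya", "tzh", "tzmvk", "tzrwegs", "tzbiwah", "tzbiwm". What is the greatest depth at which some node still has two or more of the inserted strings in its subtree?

Equivalently: take the maximum, over all pairs, of their longest common prefix length.
e.g. "tzbiw" and "tzbiwah" share the prefix "tzbiw" of length 5; no pair shares a longer one.
Longest shared-prefix length: 5

5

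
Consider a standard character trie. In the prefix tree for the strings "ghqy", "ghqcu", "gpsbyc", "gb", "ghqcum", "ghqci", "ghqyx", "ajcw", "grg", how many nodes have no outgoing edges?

7

Leaves are exactly the stored words that no other stored word extends.
Those words: "ajcw", "gb", "ghqci", "ghqcum", "ghqyx", "gpsbyc", "grg"
Leaf count: 7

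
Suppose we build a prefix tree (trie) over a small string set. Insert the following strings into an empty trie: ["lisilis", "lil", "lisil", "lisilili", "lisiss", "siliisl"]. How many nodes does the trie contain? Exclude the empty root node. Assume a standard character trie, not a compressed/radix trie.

Count nodes per top-level branch (shared prefixes stored once):
  'l'-branch (lil, lisil, lisilili, lisilis, lisiss): 12 nodes
  's'-branch (siliisl): 7 nodes
Sum: 19

19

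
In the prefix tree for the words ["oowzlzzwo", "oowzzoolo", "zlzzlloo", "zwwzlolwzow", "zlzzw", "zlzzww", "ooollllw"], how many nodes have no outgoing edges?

6

A leaf is a node with no children — equivalently, the end of a word that is not a proper prefix of any other stored word.
Those words: "ooollllw", "oowzlzzwo", "oowzzoolo", "zlzzlloo", "zlzzww", "zwwzlolwzow"
Leaf count: 6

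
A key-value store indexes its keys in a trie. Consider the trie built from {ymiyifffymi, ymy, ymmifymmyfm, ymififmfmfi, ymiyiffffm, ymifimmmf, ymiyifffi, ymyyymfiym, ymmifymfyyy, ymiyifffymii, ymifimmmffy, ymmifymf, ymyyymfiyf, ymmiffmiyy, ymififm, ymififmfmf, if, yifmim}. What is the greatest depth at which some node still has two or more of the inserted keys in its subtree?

11

Look for the deepest trie node that still has at least two words in its subtree.
"ymiyifffymi" and "ymiyifffymii" agree on "ymiyifffymi" (11 characters) before diverging; nothing deeper is shared.
Longest shared-prefix length: 11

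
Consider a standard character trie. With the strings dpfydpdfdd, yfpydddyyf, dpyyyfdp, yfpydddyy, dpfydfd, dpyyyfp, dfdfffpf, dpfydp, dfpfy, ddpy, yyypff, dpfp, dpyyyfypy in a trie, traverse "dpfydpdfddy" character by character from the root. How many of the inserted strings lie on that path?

2

Check each prefix of "dpfydpdfddy" against the stored set — each match is an end-marker on the path.
Prefixes of the query that are stored words: "dpfydp", "dpfydpdfdd"
Count: 2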